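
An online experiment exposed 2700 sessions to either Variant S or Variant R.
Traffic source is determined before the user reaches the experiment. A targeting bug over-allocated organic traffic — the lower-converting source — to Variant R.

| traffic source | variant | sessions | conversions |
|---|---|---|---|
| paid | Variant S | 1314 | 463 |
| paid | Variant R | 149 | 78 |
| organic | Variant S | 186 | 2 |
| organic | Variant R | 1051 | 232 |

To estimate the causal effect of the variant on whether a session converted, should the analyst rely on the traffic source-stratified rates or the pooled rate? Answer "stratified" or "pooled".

The traffic source-specific comparison favours Variant R throughout, but the pooled figures favour Variant S. The question is whether to condition on traffic source.
Since traffic source is a pre-existing factor (not a product of the variant) and it affects the outcome on its own, it is a confounder. The stratified rates, not the pooled rate, identify the causal effect.
Within each level — paid: 35.2% vs 52.3%; organic: 1.1% vs 22.1% — Variant R is higher every time.

stratified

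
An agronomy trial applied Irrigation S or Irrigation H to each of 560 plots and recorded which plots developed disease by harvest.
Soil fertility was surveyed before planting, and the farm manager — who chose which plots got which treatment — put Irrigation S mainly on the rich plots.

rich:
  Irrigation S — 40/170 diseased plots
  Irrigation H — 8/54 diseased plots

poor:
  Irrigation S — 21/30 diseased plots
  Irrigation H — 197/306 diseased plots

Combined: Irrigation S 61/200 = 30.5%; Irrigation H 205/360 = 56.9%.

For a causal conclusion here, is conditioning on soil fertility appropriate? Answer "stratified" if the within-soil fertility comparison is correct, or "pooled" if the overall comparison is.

stratified

The soil fertility-specific comparison favours Irrigation H throughout, but the pooled figures favour Irrigation S. The question is whether to condition on soil fertility.
Nothing the irrigation does changes soil fertility; the imbalance is an allocation artefact. With soil fertility also predicting the outcome, the pooled figure is confounded, and the within-stratum comparison is the causal one.
Within each level — rich: 23.5% vs 14.8%; poor: 70.0% vs 64.4% — Irrigation H is lower every time.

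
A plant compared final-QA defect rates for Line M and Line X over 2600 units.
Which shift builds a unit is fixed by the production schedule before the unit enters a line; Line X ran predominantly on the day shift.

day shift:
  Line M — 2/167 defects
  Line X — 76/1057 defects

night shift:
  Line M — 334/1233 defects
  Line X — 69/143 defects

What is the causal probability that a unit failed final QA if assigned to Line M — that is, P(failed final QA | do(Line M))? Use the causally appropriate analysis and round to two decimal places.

The imbalance in shift arose from how units were allocated, not from anything the line did; and shift independently affects the outcome. The pooled gap is confounded — condition on shift.
Standardising Line M to the population shift mix: 0.471·2/167 + 0.529·334/1233 = 0.149.

0.15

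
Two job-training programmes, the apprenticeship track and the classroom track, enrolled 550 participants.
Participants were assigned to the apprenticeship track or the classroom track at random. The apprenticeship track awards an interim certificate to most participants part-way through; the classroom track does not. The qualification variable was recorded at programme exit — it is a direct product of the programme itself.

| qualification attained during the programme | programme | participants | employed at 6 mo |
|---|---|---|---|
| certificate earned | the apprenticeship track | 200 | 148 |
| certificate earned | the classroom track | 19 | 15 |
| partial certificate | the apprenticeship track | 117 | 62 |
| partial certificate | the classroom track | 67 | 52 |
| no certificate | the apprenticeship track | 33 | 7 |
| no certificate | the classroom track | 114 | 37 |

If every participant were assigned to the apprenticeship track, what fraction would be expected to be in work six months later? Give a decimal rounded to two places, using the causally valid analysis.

Qualification attained during the programme is downstream of the programme. One should not condition on a consequence of treatment, so the overall rates are the right comparison.
So P(outcome | do(the apprenticeship track)) is just the pooled rate for the apprenticeship track: 217/350 = 0.620.

0.62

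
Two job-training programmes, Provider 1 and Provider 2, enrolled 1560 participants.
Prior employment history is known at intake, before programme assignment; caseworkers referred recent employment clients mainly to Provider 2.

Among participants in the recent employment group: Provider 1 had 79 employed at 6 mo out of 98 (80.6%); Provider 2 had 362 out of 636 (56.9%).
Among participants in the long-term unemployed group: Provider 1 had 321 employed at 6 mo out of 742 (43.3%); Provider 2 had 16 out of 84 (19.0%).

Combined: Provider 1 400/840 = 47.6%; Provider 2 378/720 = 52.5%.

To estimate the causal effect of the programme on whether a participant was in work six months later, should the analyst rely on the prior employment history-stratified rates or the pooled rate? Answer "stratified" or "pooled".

stratified

Here prior employment history is a common cause — it drives both which programme a case falls under and the outcome. The crude comparison mixes populations; the stratum-specific rates are the causally relevant ones.
Within each level — recent employment: 80.6% vs 56.9%; long-term unemployed: 43.3% vs 19.0% — Provider 1 is higher every time.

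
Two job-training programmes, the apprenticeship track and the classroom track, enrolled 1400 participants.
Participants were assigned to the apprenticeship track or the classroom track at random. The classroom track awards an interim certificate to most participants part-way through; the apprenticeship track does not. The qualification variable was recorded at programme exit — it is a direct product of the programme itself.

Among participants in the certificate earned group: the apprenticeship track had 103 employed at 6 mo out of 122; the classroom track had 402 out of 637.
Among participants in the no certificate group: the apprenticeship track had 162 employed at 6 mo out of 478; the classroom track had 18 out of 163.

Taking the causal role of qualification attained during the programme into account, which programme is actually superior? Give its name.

The distribution of qualification attained during the programme is itself part of what the programme does — it is an intermediate outcome. Holding it fixed would remove that part of the effect; the total effect is the pooled difference.
Pooled: the apprenticeship track 44.2% vs the classroom track 52.5%; the classroom track is higher overall.

the classroom track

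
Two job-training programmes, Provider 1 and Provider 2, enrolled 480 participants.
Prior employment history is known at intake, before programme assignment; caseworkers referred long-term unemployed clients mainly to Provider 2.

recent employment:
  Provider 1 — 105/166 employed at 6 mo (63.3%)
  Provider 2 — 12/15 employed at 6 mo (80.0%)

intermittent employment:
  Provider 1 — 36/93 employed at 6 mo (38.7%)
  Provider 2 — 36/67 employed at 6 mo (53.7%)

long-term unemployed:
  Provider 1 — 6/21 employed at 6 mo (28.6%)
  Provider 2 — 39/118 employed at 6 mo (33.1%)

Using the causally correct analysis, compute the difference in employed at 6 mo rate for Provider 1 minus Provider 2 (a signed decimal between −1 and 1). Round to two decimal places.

-0.13

Nothing the programme does changes prior employment history; the imbalance is an allocation artefact. With prior employment history also predicting the outcome, the pooled figure is confounded, and the within-stratum comparison is the causal one.
Adjusting over the population distribution of prior employment history: 0.377·(0.633−0.800) + 0.333·(0.387−0.537) + 0.290·(0.286−0.331) = -0.126.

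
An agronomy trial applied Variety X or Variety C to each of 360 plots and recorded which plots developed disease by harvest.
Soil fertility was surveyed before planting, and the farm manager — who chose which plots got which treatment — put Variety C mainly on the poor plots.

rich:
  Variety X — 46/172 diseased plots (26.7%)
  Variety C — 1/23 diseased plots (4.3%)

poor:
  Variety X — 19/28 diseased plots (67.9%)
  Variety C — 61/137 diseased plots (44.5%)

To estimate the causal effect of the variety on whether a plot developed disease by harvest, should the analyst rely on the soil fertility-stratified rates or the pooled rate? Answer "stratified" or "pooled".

stratified

The soil fertility-specific comparison favours Variety C throughout, but the pooled figures favour Variety X. The question is whether to condition on soil fertility.
Nothing the variety does changes soil fertility; the imbalance is an allocation artefact. With soil fertility also predicting the outcome, the pooled figure is confounded, and the within-stratum comparison is the causal one.
Within each level — rich: 26.7% vs 4.3%; poor: 67.9% vs 44.5% — Variety C is lower every time.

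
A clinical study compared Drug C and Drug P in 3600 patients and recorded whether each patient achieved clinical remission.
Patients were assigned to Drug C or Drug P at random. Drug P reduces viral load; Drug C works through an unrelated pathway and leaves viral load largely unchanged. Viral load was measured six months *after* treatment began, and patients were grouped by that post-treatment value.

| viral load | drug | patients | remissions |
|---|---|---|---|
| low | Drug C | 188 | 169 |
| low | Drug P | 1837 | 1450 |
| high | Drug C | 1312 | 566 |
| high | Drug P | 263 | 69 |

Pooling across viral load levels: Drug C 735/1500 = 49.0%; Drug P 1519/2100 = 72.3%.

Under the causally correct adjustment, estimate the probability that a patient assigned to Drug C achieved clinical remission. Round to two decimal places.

0.49

Viral load here is a post-treatment variable shaped by the drug; conditioning on it would introduce bias rather than remove it. The overall comparison is the causal one.
So P(outcome | do(Drug C)) is just the pooled rate for Drug C: 735/1500 = 0.490.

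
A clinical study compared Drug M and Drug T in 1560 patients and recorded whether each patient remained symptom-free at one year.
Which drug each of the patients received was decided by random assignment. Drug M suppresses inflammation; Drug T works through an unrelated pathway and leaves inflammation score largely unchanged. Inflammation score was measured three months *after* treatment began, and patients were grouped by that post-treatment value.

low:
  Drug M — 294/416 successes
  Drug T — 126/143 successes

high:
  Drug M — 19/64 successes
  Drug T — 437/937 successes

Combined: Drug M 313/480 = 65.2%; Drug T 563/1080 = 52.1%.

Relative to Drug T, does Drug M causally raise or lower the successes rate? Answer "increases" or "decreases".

increases

Inflammation score lies on the pathway drug → inflammation score → outcome, so adjusting for it blocks the indirect effect. For the total causal effect of drug, use the unadjusted pooled rates.
Pooled: Drug M 65.2% vs Drug T 52.1%; Drug M is higher overall.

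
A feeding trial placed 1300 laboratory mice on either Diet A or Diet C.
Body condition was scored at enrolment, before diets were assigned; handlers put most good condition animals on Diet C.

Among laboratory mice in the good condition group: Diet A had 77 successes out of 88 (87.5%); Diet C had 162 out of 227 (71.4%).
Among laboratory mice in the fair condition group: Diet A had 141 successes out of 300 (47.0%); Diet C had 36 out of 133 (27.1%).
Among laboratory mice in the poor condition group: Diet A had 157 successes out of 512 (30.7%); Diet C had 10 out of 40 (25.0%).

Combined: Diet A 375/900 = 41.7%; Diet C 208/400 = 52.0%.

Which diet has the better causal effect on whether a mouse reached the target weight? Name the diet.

Diet A

Starting body condition is set before the diet has any effect — it is not caused by the diet — and it independently drives the outcome. That makes it a confounder, so the causal comparison is within starting body condition levels.
Within each level — good condition: 87.5% vs 71.4%; fair condition: 47.0% vs 27.1%; poor condition: 30.7% vs 25.0% — Diet A is higher every time.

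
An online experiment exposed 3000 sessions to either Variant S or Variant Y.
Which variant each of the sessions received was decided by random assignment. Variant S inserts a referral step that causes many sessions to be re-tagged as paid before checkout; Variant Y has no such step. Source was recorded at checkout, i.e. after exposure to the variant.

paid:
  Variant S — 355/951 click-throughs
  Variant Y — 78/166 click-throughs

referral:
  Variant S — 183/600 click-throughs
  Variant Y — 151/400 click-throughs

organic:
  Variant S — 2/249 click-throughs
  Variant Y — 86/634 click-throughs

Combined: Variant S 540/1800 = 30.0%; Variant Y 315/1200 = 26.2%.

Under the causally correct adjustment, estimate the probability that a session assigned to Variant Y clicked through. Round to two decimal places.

Within every traffic source level Variant Y has the higher rate, yet pooled Variant S does — Simpson's reversal.
Stratifying would compare variants among sessions the variants themselves sorted into traffic source groups — a form of selection on an intermediate. The unconditioned pooled rates give the total causal effect.
So P(outcome | do(Variant Y)) is just the pooled rate for Variant Y: 315/1200 = 0.263.

0.26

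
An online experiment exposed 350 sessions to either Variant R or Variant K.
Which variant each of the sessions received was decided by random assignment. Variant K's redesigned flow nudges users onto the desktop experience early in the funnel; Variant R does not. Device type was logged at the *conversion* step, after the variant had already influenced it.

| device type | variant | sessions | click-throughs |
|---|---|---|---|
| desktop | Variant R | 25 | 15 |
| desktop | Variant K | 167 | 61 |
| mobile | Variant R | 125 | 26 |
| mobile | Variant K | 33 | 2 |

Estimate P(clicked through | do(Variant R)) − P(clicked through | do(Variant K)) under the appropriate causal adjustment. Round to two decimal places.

Variant R is higher inside every device type stratum but Variant K is higher in aggregate. Whether to stratify depends on how device type relates to the variant.
Because the variant influences device type, device type is a post-treatment mediator, not a confounder. Stratifying on it would bias the estimate; the causal effect is the crude pooled difference.
The causal difference is the pooled difference: 0.273 − 0.315 = -0.042.

-0.04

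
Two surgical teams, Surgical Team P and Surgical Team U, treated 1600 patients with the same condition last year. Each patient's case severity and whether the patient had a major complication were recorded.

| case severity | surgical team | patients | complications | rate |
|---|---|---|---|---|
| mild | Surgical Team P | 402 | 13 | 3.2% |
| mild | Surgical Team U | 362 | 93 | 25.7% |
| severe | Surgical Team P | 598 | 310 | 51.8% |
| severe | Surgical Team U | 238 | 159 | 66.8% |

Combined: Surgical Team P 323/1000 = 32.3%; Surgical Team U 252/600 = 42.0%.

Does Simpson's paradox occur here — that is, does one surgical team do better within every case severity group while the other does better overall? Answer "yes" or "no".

Within each case severity level (mild 3.2% vs 25.7%; severe 51.8% vs 66.8%), Surgical Team P has the lower rate every time. Pooled: 32.3% vs 42.0% — Surgical Team P has the lower rate overall. They agree.

no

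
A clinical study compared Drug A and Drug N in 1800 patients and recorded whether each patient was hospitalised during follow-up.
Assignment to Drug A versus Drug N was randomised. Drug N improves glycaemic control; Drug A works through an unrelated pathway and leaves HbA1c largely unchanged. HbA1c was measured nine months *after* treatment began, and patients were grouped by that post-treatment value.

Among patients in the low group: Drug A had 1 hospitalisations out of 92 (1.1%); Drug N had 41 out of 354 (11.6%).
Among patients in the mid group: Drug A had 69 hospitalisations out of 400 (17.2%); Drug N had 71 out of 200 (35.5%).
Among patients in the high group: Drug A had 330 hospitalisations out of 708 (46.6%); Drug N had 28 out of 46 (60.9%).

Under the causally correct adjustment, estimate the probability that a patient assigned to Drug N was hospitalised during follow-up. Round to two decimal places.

Drug A is lower inside every HbA1c stratum but Drug N is lower in aggregate. Whether to stratify depends on how HbA1c relates to the drug.
Because the drug influences HbA1c, HbA1c is a post-treatment mediator, not a confounder. Stratifying on it would bias the estimate; the causal effect is the crude pooled difference.
So P(outcome | do(Drug N)) is just the pooled rate for Drug N: 140/600 = 0.233.

0.23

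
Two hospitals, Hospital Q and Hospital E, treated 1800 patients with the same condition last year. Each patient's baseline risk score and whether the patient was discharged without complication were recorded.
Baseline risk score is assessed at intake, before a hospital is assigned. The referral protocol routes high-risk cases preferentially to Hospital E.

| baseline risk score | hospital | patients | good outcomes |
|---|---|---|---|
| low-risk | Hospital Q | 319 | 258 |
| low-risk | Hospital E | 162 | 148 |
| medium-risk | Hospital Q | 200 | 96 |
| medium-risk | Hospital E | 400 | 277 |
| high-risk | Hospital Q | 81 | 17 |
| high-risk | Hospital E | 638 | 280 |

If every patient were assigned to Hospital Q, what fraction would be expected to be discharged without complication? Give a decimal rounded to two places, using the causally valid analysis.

0.46

Baseline risk score differs across hospitals for reasons unrelated to any effect of the hospital itself, and it separately predicts the outcome — a classic confounder. We must compare within baseline risk score levels.
Standardising Hospital Q to the population baseline risk score mix: 0.267·258/319 + 0.333·96/200 + 0.399·17/81 = 0.460.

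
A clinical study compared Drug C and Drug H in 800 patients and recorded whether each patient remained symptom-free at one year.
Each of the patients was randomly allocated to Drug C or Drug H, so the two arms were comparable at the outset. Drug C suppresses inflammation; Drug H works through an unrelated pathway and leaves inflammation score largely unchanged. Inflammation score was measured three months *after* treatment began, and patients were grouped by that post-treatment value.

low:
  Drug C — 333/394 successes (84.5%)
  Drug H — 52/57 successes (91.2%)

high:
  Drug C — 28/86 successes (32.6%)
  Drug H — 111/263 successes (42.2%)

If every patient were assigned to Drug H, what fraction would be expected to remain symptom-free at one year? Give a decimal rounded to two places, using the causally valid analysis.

Inflammation score is recorded after the drug and is itself shifted by it — it sits on the causal path from drug to outcome. Conditioning on a mediator would strip out part of the effect we want; the pooled comparison gives the total causal effect.
So P(outcome | do(Drug H)) is just the pooled rate for Drug H: 163/320 = 0.509.

0.51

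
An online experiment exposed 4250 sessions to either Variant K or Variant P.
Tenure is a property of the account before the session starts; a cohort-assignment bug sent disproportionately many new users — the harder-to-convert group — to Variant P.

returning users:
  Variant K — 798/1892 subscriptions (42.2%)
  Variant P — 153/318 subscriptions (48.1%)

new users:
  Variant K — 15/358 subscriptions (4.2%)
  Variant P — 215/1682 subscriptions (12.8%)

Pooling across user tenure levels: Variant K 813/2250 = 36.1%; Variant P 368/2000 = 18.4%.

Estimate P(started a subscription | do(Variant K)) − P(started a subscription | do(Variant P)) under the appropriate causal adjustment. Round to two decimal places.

-0.07

The user tenure-specific comparison favours Variant P throughout, but the pooled figures favour Variant K. The question is whether to condition on user tenure.
User tenure satisfies the back-door criterion: it is not a descendant of the variant, and it blocks the spurious path from variant to outcome. Adjusting for it (i.e., using the within-user tenure rates) gives the causal effect.
Adjusting over the population distribution of user tenure: 0.520·(0.422−0.481) + 0.480·(0.042−0.128) = -0.072.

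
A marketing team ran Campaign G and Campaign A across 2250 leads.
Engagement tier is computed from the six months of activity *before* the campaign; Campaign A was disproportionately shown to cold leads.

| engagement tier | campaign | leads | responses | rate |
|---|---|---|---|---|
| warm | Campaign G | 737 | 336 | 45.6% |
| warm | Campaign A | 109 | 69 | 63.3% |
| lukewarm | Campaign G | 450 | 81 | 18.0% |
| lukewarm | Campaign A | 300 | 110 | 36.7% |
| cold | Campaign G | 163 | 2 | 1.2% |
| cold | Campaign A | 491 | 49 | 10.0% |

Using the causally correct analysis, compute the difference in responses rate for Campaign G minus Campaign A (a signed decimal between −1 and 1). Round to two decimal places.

Since engagement tier is a pre-existing factor (not a product of the campaign) and it affects the outcome on its own, it is a confounder. The stratified rates, not the pooled rate, identify the causal effect.
Adjusting over the population distribution of engagement tier: 0.376·(0.456−0.633) + 0.333·(0.180−0.367) + 0.291·(0.012−0.100) = -0.154.

-0.15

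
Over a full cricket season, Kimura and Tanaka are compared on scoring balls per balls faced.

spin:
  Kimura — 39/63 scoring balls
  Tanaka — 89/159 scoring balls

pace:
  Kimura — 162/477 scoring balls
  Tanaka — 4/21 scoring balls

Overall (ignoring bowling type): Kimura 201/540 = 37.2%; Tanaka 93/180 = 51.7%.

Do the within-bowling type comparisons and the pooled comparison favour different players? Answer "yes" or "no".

Within each bowling type level (spin 61.9% vs 56.0%; pace 34.0% vs 19.0%), Kimura has the higher rate every time. Pooled: 37.2% vs 51.7% — Tanaka has the higher rate overall. The two comparisons disagree.

yes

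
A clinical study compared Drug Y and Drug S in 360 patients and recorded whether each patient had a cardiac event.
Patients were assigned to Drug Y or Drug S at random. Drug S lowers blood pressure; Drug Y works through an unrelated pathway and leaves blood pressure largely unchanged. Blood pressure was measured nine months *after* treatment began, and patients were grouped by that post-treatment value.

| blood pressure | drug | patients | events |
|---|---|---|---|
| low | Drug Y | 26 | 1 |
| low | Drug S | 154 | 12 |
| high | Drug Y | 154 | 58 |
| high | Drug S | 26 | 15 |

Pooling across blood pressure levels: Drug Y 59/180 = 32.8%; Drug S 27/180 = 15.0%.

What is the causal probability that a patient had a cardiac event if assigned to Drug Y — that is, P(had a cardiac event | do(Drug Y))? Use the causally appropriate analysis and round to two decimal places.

Because the drug influences blood pressure, blood pressure is a post-treatment mediator, not a confounder. Stratifying on it would bias the estimate; the causal effect is the crude pooled difference.
So P(outcome | do(Drug Y)) is just the pooled rate for Drug Y: 59/180 = 0.328.

0.33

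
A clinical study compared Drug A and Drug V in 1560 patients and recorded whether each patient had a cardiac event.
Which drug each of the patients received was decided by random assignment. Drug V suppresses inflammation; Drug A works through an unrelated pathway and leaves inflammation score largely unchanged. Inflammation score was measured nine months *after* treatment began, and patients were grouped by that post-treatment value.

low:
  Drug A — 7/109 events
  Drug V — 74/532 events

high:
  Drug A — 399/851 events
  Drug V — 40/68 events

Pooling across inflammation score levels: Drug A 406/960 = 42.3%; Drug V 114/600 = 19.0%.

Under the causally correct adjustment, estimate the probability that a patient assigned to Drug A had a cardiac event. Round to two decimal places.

0.42

Inflammation score is downstream of the drug. One should not condition on a consequence of treatment, so the overall rates are the right comparison.
So P(outcome | do(Drug A)) is just the pooled rate for Drug A: 406/960 = 0.423.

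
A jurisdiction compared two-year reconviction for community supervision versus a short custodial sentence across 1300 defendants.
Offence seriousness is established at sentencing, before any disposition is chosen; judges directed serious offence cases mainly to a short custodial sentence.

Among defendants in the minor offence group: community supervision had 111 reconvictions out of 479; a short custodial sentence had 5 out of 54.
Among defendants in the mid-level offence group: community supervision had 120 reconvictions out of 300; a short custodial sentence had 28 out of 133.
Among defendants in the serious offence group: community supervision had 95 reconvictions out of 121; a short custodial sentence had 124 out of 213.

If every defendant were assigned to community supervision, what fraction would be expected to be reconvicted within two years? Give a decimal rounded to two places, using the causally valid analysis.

0.43

The imbalance in offence seriousness arose from how defendants were allocated, not from anything the disposition did; and offence seriousness independently affects the outcome. The pooled gap is confounded — condition on offence seriousness.
Standardising community supervision to the population offence seriousness mix: 0.410·111/479 + 0.333·120/300 + 0.257·95/121 = 0.430.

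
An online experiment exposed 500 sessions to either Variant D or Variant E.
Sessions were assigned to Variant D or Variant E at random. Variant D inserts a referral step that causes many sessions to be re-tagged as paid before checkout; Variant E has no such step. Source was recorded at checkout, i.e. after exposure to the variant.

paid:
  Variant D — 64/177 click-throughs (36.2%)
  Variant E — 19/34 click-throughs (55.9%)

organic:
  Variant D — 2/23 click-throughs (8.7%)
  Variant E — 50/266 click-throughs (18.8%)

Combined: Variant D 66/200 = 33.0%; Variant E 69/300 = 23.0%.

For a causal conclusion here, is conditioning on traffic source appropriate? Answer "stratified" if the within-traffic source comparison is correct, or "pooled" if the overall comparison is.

pooled

Traffic source is downstream of the variant. One should not condition on a consequence of treatment, so the overall rates are the right comparison.
Pooled: Variant D 33.0% vs Variant E 23.0%; Variant D is higher overall.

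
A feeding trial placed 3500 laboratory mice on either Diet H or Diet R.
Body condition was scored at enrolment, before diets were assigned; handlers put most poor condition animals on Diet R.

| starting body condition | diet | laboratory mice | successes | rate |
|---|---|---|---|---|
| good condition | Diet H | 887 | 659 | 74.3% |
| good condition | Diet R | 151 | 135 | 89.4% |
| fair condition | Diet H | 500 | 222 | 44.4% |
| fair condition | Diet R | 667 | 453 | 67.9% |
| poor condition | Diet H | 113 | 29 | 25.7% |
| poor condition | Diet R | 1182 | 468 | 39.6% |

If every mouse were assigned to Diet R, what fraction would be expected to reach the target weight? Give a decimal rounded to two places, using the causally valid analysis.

Since starting body condition is a pre-existing factor (not a product of the diet) and it affects the outcome on its own, it is a confounder. The stratified rates, not the pooled rate, identify the causal effect.
Standardising Diet R to the population starting body condition mix: 0.297·135/151 + 0.333·453/667 + 0.370·468/1182 = 0.638.

0.64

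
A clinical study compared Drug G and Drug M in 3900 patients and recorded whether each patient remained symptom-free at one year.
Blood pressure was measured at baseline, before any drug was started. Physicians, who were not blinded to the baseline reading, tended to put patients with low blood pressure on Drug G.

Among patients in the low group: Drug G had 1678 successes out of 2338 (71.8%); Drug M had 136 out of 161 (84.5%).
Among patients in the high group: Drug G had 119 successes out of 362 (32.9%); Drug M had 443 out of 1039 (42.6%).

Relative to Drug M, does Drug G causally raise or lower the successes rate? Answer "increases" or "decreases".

decreases

Since blood pressure is a pre-existing factor (not a product of the drug) and it affects the outcome on its own, it is a confounder. The stratified rates, not the pooled rate, identify the causal effect.
Within each level — low: 71.8% vs 84.5%; high: 32.9% vs 42.6% — Drug M is higher every time.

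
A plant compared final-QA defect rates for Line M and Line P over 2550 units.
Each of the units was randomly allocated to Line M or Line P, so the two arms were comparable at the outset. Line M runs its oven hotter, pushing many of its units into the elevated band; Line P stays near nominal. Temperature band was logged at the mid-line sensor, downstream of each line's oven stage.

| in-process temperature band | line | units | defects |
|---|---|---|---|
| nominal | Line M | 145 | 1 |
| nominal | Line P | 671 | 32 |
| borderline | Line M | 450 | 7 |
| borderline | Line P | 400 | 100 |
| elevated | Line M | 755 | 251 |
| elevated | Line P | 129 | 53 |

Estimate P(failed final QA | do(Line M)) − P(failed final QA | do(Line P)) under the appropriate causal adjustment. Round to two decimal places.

In-process temperature band is recorded after the line and is itself shifted by it — it sits on the causal path from line to outcome. Conditioning on a mediator would strip out part of the effect we want; the pooled comparison gives the total causal effect.
The causal difference is the pooled difference: 0.192 − 0.154 = +0.038.

+0.04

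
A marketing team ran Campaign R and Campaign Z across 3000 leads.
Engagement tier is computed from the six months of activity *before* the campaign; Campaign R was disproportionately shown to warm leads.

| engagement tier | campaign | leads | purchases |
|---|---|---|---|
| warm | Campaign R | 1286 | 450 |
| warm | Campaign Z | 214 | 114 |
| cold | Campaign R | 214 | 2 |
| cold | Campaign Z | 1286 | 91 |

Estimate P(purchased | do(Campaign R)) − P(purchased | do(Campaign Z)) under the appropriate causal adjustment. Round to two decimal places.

-0.12

Engagement tier satisfies the back-door criterion: it is not a descendant of the campaign, and it blocks the spurious path from campaign to outcome. Adjusting for it (i.e., using the within-engagement tier rates) gives the causal effect.
Adjusting over the population distribution of engagement tier: 0.500·(0.350−0.533) + 0.500·(0.009−0.071) = -0.122.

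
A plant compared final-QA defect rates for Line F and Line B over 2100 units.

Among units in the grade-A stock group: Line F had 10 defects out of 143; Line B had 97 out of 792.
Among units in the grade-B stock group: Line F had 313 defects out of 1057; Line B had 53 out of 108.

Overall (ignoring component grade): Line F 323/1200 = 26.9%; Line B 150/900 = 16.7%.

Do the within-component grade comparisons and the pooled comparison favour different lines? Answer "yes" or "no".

Within each component grade level (grade-A stock 7.0% vs 12.2%; grade-B stock 29.6% vs 49.1%), Line F has the lower rate every time. Pooled: 26.9% vs 16.7% — Line B has the lower rate overall. The two comparisons disagree.

yes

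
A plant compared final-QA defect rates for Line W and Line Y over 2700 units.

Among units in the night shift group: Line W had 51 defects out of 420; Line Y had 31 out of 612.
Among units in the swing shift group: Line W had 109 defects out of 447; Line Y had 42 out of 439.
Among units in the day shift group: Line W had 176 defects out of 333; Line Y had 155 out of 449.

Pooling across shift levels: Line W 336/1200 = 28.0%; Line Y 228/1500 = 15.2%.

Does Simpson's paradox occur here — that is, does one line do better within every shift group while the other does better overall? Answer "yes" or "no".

Within each shift level (night shift 12.1% vs 5.1%; swing shift 24.4% vs 9.6%; day shift 52.9% vs 34.5%), Line Y has the lower rate every time. Pooled: 28.0% vs 15.2% — Line Y has the lower rate overall. They agree.

no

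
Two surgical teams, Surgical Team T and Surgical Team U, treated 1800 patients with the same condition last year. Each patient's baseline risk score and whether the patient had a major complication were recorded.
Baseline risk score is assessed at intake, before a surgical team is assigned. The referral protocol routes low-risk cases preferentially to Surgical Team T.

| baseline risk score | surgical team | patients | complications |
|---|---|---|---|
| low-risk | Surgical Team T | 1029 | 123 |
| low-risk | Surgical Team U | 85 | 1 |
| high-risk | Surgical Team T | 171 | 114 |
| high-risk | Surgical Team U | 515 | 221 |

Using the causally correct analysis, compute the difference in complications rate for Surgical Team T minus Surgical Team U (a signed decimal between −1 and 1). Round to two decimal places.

+0.16

Surgical Team U is lower inside every baseline risk score stratum but Surgical Team T is lower in aggregate. Whether to stratify depends on how baseline risk score relates to the surgical team.
The imbalance in baseline risk score arose from how patients were allocated, not from anything the surgical team did; and baseline risk score independently affects the outcome. The pooled gap is confounded — condition on baseline risk score.
Adjusting over the population distribution of baseline risk score: 0.619·(0.120−0.012) + 0.381·(0.667−0.429) = +0.157.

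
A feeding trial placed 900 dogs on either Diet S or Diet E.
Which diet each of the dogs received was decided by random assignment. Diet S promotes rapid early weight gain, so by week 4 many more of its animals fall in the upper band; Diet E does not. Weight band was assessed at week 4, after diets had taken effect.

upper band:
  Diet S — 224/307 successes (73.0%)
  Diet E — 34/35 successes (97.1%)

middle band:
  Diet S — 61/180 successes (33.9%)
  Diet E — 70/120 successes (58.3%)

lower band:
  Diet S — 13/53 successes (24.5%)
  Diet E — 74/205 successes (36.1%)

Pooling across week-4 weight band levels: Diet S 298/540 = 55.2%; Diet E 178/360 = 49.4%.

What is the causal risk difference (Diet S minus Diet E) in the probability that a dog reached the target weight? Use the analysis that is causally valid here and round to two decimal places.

+0.06

The week-4 weight band-specific comparison favours Diet E throughout, but the pooled figures favour Diet S. The question is whether to condition on week-4 weight band.
Week-4 weight band lies on the pathway diet → week-4 weight band → outcome, so adjusting for it blocks the indirect effect. For the total causal effect of diet, use the unadjusted pooled rates.
The causal difference is the pooled difference: 0.552 − 0.494 = +0.057.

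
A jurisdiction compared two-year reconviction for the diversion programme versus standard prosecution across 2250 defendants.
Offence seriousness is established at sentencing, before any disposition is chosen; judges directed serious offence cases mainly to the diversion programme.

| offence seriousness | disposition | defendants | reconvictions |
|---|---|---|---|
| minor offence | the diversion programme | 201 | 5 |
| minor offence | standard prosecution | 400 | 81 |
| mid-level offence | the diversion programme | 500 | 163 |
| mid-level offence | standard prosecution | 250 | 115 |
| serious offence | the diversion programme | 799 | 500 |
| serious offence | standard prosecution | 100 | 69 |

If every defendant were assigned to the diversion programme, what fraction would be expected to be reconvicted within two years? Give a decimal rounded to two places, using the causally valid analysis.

Nothing the disposition does changes offence seriousness; the imbalance is an allocation artefact. With offence seriousness also predicting the outcome, the pooled figure is confounded, and the within-stratum comparison is the causal one.
Standardising the diversion programme to the population offence seriousness mix: 0.267·5/201 + 0.333·163/500 + 0.400·500/799 = 0.365.

0.37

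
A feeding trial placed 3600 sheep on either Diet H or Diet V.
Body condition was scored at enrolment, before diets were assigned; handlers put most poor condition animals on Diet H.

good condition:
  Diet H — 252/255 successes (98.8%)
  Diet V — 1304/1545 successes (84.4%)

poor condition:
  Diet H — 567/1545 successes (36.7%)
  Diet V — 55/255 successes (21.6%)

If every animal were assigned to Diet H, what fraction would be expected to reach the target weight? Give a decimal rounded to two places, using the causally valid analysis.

0.68

Within every starting body condition level Diet H has the higher rate, yet pooled Diet V does — Simpson's reversal.
Starting body condition satisfies the back-door criterion: it is not a descendant of the diet, and it blocks the spurious path from diet to outcome. Adjusting for it (i.e., using the within-starting body condition rates) gives the causal effect.
Standardising Diet H to the population starting body condition mix: 0.500·252/255 + 0.500·567/1545 = 0.678.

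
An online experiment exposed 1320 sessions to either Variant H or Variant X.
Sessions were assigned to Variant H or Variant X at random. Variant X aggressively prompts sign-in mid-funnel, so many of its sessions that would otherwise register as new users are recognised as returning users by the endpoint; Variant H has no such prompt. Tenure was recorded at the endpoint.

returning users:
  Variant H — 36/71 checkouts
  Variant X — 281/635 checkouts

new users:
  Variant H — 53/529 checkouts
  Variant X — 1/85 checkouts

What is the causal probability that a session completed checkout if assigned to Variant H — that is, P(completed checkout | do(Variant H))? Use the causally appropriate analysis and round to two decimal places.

The distribution of user tenure is itself part of what the variant does — it is an intermediate outcome. Holding it fixed would remove that part of the effect; the total effect is the pooled difference.
So P(outcome | do(Variant H)) is just the pooled rate for Variant H: 89/600 = 0.148.

0.15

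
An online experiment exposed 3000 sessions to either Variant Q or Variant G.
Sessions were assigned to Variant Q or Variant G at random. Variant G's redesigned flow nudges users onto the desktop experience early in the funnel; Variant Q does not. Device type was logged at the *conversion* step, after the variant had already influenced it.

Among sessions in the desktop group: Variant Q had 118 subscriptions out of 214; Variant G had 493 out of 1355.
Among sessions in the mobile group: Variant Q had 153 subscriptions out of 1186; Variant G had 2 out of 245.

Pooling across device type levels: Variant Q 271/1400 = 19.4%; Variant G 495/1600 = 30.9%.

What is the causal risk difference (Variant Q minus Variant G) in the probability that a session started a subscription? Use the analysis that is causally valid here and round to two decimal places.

-0.12

Device type is downstream of the variant. One should not condition on a consequence of treatment, so the overall rates are the right comparison.
The causal difference is the pooled difference: 0.194 − 0.309 = -0.116.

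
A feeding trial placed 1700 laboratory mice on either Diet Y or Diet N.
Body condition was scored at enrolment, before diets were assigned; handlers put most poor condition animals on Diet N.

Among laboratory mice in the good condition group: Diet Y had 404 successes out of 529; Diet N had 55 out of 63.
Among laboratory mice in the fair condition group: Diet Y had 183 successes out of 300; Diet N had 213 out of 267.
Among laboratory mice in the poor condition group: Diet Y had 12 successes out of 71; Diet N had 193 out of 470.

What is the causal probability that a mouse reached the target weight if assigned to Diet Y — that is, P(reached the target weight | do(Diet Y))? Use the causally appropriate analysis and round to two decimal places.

0.52

Starting body condition differs across diets for reasons unrelated to any effect of the diet itself, and it separately predicts the outcome — a classic confounder. We must compare within starting body condition levels.
Standardising Diet Y to the population starting body condition mix: 0.348·404/529 + 0.334·183/300 + 0.318·12/71 = 0.523.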